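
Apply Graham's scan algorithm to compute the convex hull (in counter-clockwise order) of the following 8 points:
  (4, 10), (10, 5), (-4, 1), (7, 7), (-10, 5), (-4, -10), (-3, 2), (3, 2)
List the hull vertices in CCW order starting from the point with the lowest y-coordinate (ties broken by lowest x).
Hull (CCW) = [(-4, -10), (10, 5), (4, 10), (-10, 5)]

Graham scan procedure:
  1. Find the pivot p₀ = point with lowest y (tie → lowest x): (-4, -10).
  2. Sort the remaining points by polar angle around p₀.
  3. Walk through sorted points, maintaining a stack; pop the top while the last three entries make a non-left turn (cross product ≤ 0).
  4. Final stack is the convex hull in CCW order: (-4, -10), (10, 5), (4, 10), (-10, 5).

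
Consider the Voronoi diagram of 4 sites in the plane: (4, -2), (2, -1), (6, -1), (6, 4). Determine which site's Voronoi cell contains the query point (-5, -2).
Nearest site = (2, -1)

The Voronoi cell of site s contains exactly those query points closer to s than to any other site. Compute squared distances from q = (-5, -2) to each site:
  (2 − -5)² + (-1 − -2)² = 50
  (4 − -5)² + (-2 − -2)² = 81
  (6 − -5)² + (-1 − -2)² = 122
  (6 − -5)² + (4 − -2)² = 157
Minimum is attained by (2, -1), so q lies in its Voronoi cell.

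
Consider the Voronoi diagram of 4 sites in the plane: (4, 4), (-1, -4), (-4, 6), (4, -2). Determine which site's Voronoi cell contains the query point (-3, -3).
Nearest site = (-1, -4)

The Voronoi cell of site s contains exactly those query points closer to s than to any other site. Compute squared distances from q = (-3, -3) to each site:
  (-1 − -3)² + (-4 − -3)² = 5
  (4 − -3)² + (-2 − -3)² = 50
  (-4 − -3)² + (6 − -3)² = 82
  (4 − -3)² + (4 − -3)² = 98
Minimum is attained by (-1, -4), so q lies in its Voronoi cell.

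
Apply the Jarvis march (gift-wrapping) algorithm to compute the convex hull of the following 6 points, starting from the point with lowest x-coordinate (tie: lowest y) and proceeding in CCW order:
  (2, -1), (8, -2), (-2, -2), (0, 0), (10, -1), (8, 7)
Hull (CCW) = [(-2, -2), (8, -2), (10, -1), (8, 7), (0, 0)]

Jarvis march: at each step, from the current hull vertex p, select the next vertex q as the point such that every other point lies strictly to the left of (or on) the directed line p → q. (Equivalently: for every other point r, the cross product (q − p) × (r − p) ≥ 0.)
Starting point (lowest x, tie lowest y): (-2, -2). Wrap until returning to start. Resulting hull: (-2, -2), (8, -2), (10, -1), (8, 7), (0, 0).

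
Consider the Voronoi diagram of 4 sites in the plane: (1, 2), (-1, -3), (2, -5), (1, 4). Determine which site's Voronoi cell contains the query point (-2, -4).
Nearest site = (-1, -3)

The Voronoi cell of site s contains exactly those query points closer to s than to any other site. Compute squared distances from q = (-2, -4) to each site:
  (-1 − -2)² + (-3 − -4)² = 2
  (2 − -2)² + (-5 − -4)² = 17
  (1 − -2)² + (2 − -4)² = 45
  (1 − -2)² + (4 − -4)² = 73
Minimum is attained by (-1, -3), so q lies in its Voronoi cell.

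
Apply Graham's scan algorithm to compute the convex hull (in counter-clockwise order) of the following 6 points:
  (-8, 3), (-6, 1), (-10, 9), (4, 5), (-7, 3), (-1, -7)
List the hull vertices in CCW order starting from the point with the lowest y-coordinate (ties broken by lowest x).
Hull (CCW) = [(-1, -7), (4, 5), (-10, 9), (-8, 3)]

Graham scan procedure:
  1. Find the pivot p₀ = point with lowest y (tie → lowest x): (-1, -7).
  2. Sort the remaining points by polar angle around p₀.
  3. Walk through sorted points, maintaining a stack; pop the top while the last three entries make a non-left turn (cross product ≤ 0).
  4. Final stack is the convex hull in CCW order: (-1, -7), (4, 5), (-10, 9), (-8, 3).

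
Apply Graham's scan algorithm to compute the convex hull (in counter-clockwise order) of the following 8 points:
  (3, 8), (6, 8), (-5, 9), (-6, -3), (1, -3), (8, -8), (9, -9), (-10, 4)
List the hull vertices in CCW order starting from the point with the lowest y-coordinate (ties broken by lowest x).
Hull (CCW) = [(9, -9), (6, 8), (-5, 9), (-10, 4), (-6, -3)]

Graham scan procedure:
  1. Find the pivot p₀ = point with lowest y (tie → lowest x): (9, -9).
  2. Sort the remaining points by polar angle around p₀.
  3. Walk through sorted points, maintaining a stack; pop the top while the last three entries make a non-left turn (cross product ≤ 0).
  4. Final stack is the convex hull in CCW order: (9, -9), (6, 8), (-5, 9), (-10, 4), (-6, -3).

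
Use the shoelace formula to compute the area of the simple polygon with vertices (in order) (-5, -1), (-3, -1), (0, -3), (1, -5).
Area = 6

Shoelace formula: Area = (1/2) |Σ_i (x_i · y_{i+1} − x_{i+1} · y_i)| (indices mod n). Compute each cross term:
  (-5)(-1) − (-3)(-1) = 2
  (-3)(-3) − (0)(-1) = 9
  (0)(-5) − (1)(-3) = 3
  (1)(-1) − (-5)(-5) = -26
Sum = -12, so (signed) Area = -12/2 = -6, |Area| = 6.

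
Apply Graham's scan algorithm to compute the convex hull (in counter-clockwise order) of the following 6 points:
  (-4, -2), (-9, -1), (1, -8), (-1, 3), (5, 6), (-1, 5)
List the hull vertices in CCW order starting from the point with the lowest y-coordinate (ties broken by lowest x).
Hull (CCW) = [(1, -8), (5, 6), (-1, 5), (-9, -1)]

Graham scan procedure:
  1. Find the pivot p₀ = point with lowest y (tie → lowest x): (1, -8).
  2. Sort the remaining points by polar angle around p₀.
  3. Walk through sorted points, maintaining a stack; pop the top while the last three entries make a non-left turn (cross product ≤ 0).
  4. Final stack is the convex hull in CCW order: (1, -8), (5, 6), (-1, 5), (-9, -1).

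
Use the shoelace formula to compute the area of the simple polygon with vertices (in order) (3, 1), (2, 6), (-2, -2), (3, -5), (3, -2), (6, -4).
Area = 67/2

Shoelace formula: Area = (1/2) |Σ_i (x_i · y_{i+1} − x_{i+1} · y_i)| (indices mod n). Compute each cross term:
  (3)(6) − (2)(1) = 16
  (2)(-2) − (-2)(6) = 8
  (-2)(-5) − (3)(-2) = 16
  (3)(-2) − (3)(-5) = 9
  (3)(-4) − (6)(-2) = 0
  (6)(1) − (3)(-4) = 18
Sum = 67, so (signed) Area = 67/2 = 67/2, |Area| = 67/2.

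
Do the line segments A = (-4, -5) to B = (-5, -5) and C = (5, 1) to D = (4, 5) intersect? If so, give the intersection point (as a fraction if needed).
No (intersection of containing lines falls outside at least one segment)

Parametrize and solve: t = -21/2, s = -3/2. At least one of these is outside [0, 1], so the segments do not intersect.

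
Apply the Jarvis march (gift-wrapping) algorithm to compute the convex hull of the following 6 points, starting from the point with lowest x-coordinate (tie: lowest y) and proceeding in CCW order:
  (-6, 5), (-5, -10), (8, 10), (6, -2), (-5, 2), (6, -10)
Hull (CCW) = [(-6, 5), (-5, -10), (6, -10), (8, 10)]

Jarvis march: at each step, from the current hull vertex p, select the next vertex q as the point such that every other point lies strictly to the left of (or on) the directed line p → q. (Equivalently: for every other point r, the cross product (q − p) × (r − p) ≥ 0.)
Starting point (lowest x, tie lowest y): (-6, 5). Wrap until returning to start. Resulting hull: (-6, 5), (-5, -10), (6, -10), (8, 10).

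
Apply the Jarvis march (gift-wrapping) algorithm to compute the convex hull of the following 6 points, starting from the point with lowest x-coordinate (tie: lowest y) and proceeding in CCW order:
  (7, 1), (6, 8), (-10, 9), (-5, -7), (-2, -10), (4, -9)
Hull (CCW) = [(-10, 9), (-5, -7), (-2, -10), (4, -9), (7, 1), (6, 8)]

Jarvis march: at each step, from the current hull vertex p, select the next vertex q as the point such that every other point lies strictly to the left of (or on) the directed line p → q. (Equivalently: for every other point r, the cross product (q − p) × (r − p) ≥ 0.)
Starting point (lowest x, tie lowest y): (-10, 9). Wrap until returning to start. Resulting hull: (-10, 9), (-5, -7), (-2, -10), (4, -9), (7, 1), (6, 8).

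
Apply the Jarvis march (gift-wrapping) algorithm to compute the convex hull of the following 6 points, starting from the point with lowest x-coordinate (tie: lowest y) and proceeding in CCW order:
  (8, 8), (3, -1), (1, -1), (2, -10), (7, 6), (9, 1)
Hull (CCW) = [(1, -1), (2, -10), (9, 1), (8, 8)]

Jarvis march: at each step, from the current hull vertex p, select the next vertex q as the point such that every other point lies strictly to the left of (or on) the directed line p → q. (Equivalently: for every other point r, the cross product (q − p) × (r − p) ≥ 0.)
Starting point (lowest x, tie lowest y): (1, -1). Wrap until returning to start. Resulting hull: (1, -1), (2, -10), (9, 1), (8, 8).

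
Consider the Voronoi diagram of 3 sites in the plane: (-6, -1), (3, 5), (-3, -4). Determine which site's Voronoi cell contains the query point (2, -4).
Nearest site = (-3, -4)

The Voronoi cell of site s contains exactly those query points closer to s than to any other site. Compute squared distances from q = (2, -4) to each site:
  (-3 − 2)² + (-4 − -4)² = 25
  (-6 − 2)² + (-1 − -4)² = 73
  (3 − 2)² + (5 − -4)² = 82
Minimum is attained by (-3, -4), so q lies in its Voronoi cell.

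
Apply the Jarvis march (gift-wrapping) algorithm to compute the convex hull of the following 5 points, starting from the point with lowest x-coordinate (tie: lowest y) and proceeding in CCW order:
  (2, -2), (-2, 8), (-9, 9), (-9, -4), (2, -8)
Hull (CCW) = [(-9, -4), (2, -8), (2, -2), (-2, 8), (-9, 9)]

Jarvis march: at each step, from the current hull vertex p, select the next vertex q as the point such that every other point lies strictly to the left of (or on) the directed line p → q. (Equivalently: for every other point r, the cross product (q − p) × (r − p) ≥ 0.)
Starting point (lowest x, tie lowest y): (-9, -4). Wrap until returning to start. Resulting hull: (-9, -4), (2, -8), (2, -2), (-2, 8), (-9, 9).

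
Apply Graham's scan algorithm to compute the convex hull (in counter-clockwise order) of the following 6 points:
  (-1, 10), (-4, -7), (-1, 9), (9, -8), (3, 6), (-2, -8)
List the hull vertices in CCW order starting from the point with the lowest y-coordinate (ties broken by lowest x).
Hull (CCW) = [(-2, -8), (9, -8), (3, 6), (-1, 10), (-4, -7)]

Graham scan procedure:
  1. Find the pivot p₀ = point with lowest y (tie → lowest x): (-2, -8).
  2. Sort the remaining points by polar angle around p₀.
  3. Walk through sorted points, maintaining a stack; pop the top while the last three entries make a non-left turn (cross product ≤ 0).
  4. Final stack is the convex hull in CCW order: (-2, -8), (9, -8), (3, 6), (-1, 10), (-4, -7).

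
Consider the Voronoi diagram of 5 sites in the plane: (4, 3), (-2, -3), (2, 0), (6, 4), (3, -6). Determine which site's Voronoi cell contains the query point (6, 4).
Nearest site = (6, 4)

The Voronoi cell of site s contains exactly those query points closer to s than to any other site. Compute squared distances from q = (6, 4) to each site:
  (6 − 6)² + (4 − 4)² = 0
  (4 − 6)² + (3 − 4)² = 5
  (2 − 6)² + (0 − 4)² = 32
  (3 − 6)² + (-6 − 4)² = 109
  (-2 − 6)² + (-3 − 4)² = 113
Minimum is attained by (6, 4), so q lies in its Voronoi cell.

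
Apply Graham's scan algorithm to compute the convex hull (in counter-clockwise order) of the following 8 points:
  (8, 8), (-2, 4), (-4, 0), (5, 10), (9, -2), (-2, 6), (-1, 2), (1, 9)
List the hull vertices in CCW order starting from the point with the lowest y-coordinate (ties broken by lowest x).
Hull (CCW) = [(9, -2), (8, 8), (5, 10), (1, 9), (-2, 6), (-4, 0)]

Graham scan procedure:
  1. Find the pivot p₀ = point with lowest y (tie → lowest x): (9, -2).
  2. Sort the remaining points by polar angle around p₀.
  3. Walk through sorted points, maintaining a stack; pop the top while the last three entries make a non-left turn (cross product ≤ 0).
  4. Final stack is the convex hull in CCW order: (9, -2), (8, 8), (5, 10), (1, 9), (-2, 6), (-4, 0).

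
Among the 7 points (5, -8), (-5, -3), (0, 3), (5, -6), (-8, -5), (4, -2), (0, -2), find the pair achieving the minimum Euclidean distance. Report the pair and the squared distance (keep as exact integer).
Pair = ((5, -8), (5, -6)); squared distance = 4

Compute all C(7, 2) = 21 pairwise squared distances (x_i − x_j)² + (y_i − y_j)². The minimum is 4, attained by the pair ((5, -8), (5, -6)).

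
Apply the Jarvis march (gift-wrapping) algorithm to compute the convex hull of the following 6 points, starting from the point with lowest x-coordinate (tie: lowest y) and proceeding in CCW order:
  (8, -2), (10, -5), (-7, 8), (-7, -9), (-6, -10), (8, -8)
Hull (CCW) = [(-7, -9), (-6, -10), (8, -8), (10, -5), (8, -2), (-7, 8)]

Jarvis march: at each step, from the current hull vertex p, select the next vertex q as the point such that every other point lies strictly to the left of (or on) the directed line p → q. (Equivalently: for every other point r, the cross product (q − p) × (r − p) ≥ 0.)
Starting point (lowest x, tie lowest y): (-7, -9). Wrap until returning to start. Resulting hull: (-7, -9), (-6, -10), (8, -8), (10, -5), (8, -2), (-7, 8).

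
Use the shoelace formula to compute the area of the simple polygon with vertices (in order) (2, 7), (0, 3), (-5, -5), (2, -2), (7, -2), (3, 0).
Area = 39

Shoelace formula: Area = (1/2) |Σ_i (x_i · y_{i+1} − x_{i+1} · y_i)| (indices mod n). Compute each cross term:
  (2)(3) − (0)(7) = 6
  (0)(-5) − (-5)(3) = 15
  (-5)(-2) − (2)(-5) = 20
  (2)(-2) − (7)(-2) = 10
  (7)(0) − (3)(-2) = 6
  (3)(7) − (2)(0) = 21
Sum = 78, so (signed) Area = 78/2 = 39, |Area| = 39.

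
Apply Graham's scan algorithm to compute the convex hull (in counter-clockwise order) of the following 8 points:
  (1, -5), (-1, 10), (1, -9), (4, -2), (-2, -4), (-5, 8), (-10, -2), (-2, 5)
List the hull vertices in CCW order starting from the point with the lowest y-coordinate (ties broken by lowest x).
Hull (CCW) = [(1, -9), (4, -2), (-1, 10), (-5, 8), (-10, -2)]

Graham scan procedure:
  1. Find the pivot p₀ = point with lowest y (tie → lowest x): (1, -9).
  2. Sort the remaining points by polar angle around p₀.
  3. Walk through sorted points, maintaining a stack; pop the top while the last three entries make a non-left turn (cross product ≤ 0).
  4. Final stack is the convex hull in CCW order: (1, -9), (4, -2), (-1, 10), (-5, 8), (-10, -2).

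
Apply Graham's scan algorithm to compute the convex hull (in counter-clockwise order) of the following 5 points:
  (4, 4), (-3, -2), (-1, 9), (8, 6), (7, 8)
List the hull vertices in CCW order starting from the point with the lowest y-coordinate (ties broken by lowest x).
Hull (CCW) = [(-3, -2), (8, 6), (7, 8), (-1, 9)]

Graham scan procedure:
  1. Find the pivot p₀ = point with lowest y (tie → lowest x): (-3, -2).
  2. Sort the remaining points by polar angle around p₀.
  3. Walk through sorted points, maintaining a stack; pop the top while the last three entries make a non-left turn (cross product ≤ 0).
  4. Final stack is the convex hull in CCW order: (-3, -2), (8, 6), (7, 8), (-1, 9).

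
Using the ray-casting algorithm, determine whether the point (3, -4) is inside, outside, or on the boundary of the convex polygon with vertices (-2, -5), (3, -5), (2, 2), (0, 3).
The point (3, -4) lies strictly outside the polygon

Cast a horizontal ray to the right from the query point and count how many polygon edges it crosses (each edge strictly once or zero times, handled with the usual half-open convention). 
Parity of crossings → even ⇒ outside.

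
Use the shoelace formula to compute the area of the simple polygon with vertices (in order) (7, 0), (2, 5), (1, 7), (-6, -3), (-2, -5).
Area = 71

Shoelace formula: Area = (1/2) |Σ_i (x_i · y_{i+1} − x_{i+1} · y_i)| (indices mod n). Compute each cross term:
  (7)(5) − (2)(0) = 35
  (2)(7) − (1)(5) = 9
  (1)(-3) − (-6)(7) = 39
  (-6)(-5) − (-2)(-3) = 24
  (-2)(0) − (7)(-5) = 35
Sum = 142, so (signed) Area = 142/2 = 71, |Area| = 71.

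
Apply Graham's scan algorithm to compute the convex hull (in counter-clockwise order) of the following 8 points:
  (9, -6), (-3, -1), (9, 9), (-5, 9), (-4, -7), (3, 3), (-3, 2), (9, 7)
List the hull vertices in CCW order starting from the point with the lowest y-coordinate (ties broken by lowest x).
Hull (CCW) = [(-4, -7), (9, -6), (9, 9), (-5, 9)]

Graham scan procedure:
  1. Find the pivot p₀ = point with lowest y (tie → lowest x): (-4, -7).
  2. Sort the remaining points by polar angle around p₀.
  3. Walk through sorted points, maintaining a stack; pop the top while the last three entries make a non-left turn (cross product ≤ 0).
  4. Final stack is the convex hull in CCW order: (-4, -7), (9, -6), (9, 9), (-5, 9).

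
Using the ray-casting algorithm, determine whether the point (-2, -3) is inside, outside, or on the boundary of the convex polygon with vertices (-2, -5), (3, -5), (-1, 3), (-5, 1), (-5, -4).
The point (-2, -3) lies strictly inside the polygon

Cast a horizontal ray to the right from the query point and count how many polygon edges it crosses (each edge strictly once or zero times, handled with the usual half-open convention). 
Parity of crossings → odd ⇒ inside.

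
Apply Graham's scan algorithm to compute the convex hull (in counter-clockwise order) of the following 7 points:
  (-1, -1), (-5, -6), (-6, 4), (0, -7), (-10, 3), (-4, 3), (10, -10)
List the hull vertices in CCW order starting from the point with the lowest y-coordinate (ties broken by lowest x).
Hull (CCW) = [(10, -10), (-4, 3), (-6, 4), (-10, 3), (-5, -6)]

Graham scan procedure:
  1. Find the pivot p₀ = point with lowest y (tie → lowest x): (10, -10).
  2. Sort the remaining points by polar angle around p₀.
  3. Walk through sorted points, maintaining a stack; pop the top while the last three entries make a non-left turn (cross product ≤ 0).
  4. Final stack is the convex hull in CCW order: (10, -10), (-4, 3), (-6, 4), (-10, 3), (-5, -6).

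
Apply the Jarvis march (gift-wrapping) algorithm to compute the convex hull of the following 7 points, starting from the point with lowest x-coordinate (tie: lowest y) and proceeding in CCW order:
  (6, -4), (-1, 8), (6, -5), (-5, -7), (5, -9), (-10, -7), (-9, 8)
Hull (CCW) = [(-10, -7), (5, -9), (6, -5), (6, -4), (-1, 8), (-9, 8)]

Jarvis march: at each step, from the current hull vertex p, select the next vertex q as the point such that every other point lies strictly to the left of (or on) the directed line p → q. (Equivalently: for every other point r, the cross product (q − p) × (r − p) ≥ 0.)
Starting point (lowest x, tie lowest y): (-10, -7). Wrap until returning to start. Resulting hull: (-10, -7), (5, -9), (6, -5), (6, -4), (-1, 8), (-9, 8).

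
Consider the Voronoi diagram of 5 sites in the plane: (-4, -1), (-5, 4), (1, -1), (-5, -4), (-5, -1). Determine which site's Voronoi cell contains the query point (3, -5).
Nearest site = (1, -1)

The Voronoi cell of site s contains exactly those query points closer to s than to any other site. Compute squared distances from q = (3, -5) to each site:
  (1 − 3)² + (-1 − -5)² = 20
  (-5 − 3)² + (-4 − -5)² = 65
  (-4 − 3)² + (-1 − -5)² = 65
  (-5 − 3)² + (-1 − -5)² = 80
  (-5 − 3)² + (4 − -5)² = 145
Minimum is attained by (1, -1), so q lies in its Voronoi cell.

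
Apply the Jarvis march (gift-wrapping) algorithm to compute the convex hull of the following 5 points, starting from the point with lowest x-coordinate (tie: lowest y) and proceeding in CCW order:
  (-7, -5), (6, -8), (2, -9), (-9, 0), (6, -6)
Hull (CCW) = [(-9, 0), (-7, -5), (2, -9), (6, -8), (6, -6)]

Jarvis march: at each step, from the current hull vertex p, select the next vertex q as the point such that every other point lies strictly to the left of (or on) the directed line p → q. (Equivalently: for every other point r, the cross product (q − p) × (r − p) ≥ 0.)
Starting point (lowest x, tie lowest y): (-9, 0). Wrap until returning to start. Resulting hull: (-9, 0), (-7, -5), (2, -9), (6, -8), (6, -6).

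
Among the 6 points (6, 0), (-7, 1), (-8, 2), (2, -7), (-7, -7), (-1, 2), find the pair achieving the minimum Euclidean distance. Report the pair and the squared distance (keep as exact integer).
Pair = ((-7, 1), (-8, 2)); squared distance = 2

Compute all C(6, 2) = 15 pairwise squared distances (x_i − x_j)² + (y_i − y_j)². The minimum is 2, attained by the pair ((-7, 1), (-8, 2)).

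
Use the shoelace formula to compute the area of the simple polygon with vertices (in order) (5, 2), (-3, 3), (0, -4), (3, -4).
Area = 71/2

Shoelace formula: Area = (1/2) |Σ_i (x_i · y_{i+1} − x_{i+1} · y_i)| (indices mod n). Compute each cross term:
  (5)(3) − (-3)(2) = 21
  (-3)(-4) − (0)(3) = 12
  (0)(-4) − (3)(-4) = 12
  (3)(2) − (5)(-4) = 26
Sum = 71, so (signed) Area = 71/2 = 71/2, |Area| = 71/2.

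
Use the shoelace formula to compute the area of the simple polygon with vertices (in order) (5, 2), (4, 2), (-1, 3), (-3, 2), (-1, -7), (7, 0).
Area = 109/2

Shoelace formula: Area = (1/2) |Σ_i (x_i · y_{i+1} − x_{i+1} · y_i)| (indices mod n). Compute each cross term:
  (5)(2) − (4)(2) = 2
  (4)(3) − (-1)(2) = 14
  (-1)(2) − (-3)(3) = 7
  (-3)(-7) − (-1)(2) = 23
  (-1)(0) − (7)(-7) = 49
  (7)(2) − (5)(0) = 14
Sum = 109, so (signed) Area = 109/2 = 109/2, |Area| = 109/2.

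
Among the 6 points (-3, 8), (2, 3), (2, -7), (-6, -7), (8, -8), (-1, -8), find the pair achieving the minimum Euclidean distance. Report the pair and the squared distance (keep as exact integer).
Pair = ((2, -7), (-1, -8)); squared distance = 10

Compute all C(6, 2) = 15 pairwise squared distances (x_i − x_j)² + (y_i − y_j)². The minimum is 10, attained by the pair ((2, -7), (-1, -8)).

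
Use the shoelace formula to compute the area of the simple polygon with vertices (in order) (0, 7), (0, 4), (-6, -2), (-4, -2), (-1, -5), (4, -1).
Area = 95/2

Shoelace formula: Area = (1/2) |Σ_i (x_i · y_{i+1} − x_{i+1} · y_i)| (indices mod n). Compute each cross term:
  (0)(4) − (0)(7) = 0
  (0)(-2) − (-6)(4) = 24
  (-6)(-2) − (-4)(-2) = 4
  (-4)(-5) − (-1)(-2) = 18
  (-1)(-1) − (4)(-5) = 21
  (4)(7) − (0)(-1) = 28
Sum = 95, so (signed) Area = 95/2 = 95/2, |Area| = 95/2.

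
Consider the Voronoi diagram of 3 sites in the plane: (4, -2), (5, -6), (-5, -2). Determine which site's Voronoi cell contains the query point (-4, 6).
Nearest site = (-5, -2)

The Voronoi cell of site s contains exactly those query points closer to s than to any other site. Compute squared distances from q = (-4, 6) to each site:
  (-5 − -4)² + (-2 − 6)² = 65
  (4 − -4)² + (-2 − 6)² = 128
  (5 − -4)² + (-6 − 6)² = 225
Minimum is attained by (-5, -2), so q lies in its Voronoi cell.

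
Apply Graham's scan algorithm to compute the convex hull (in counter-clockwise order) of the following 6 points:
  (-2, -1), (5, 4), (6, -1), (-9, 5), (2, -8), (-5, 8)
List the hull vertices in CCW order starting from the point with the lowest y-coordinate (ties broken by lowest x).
Hull (CCW) = [(2, -8), (6, -1), (5, 4), (-5, 8), (-9, 5)]

Graham scan procedure:
  1. Find the pivot p₀ = point with lowest y (tie → lowest x): (2, -8).
  2. Sort the remaining points by polar angle around p₀.
  3. Walk through sorted points, maintaining a stack; pop the top while the last three entries make a non-left turn (cross product ≤ 0).
  4. Final stack is the convex hull in CCW order: (2, -8), (6, -1), (5, 4), (-5, 8), (-9, 5).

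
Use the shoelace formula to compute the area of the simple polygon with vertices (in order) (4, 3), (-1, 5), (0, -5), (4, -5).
Area = 40

Shoelace formula: Area = (1/2) |Σ_i (x_i · y_{i+1} − x_{i+1} · y_i)| (indices mod n). Compute each cross term:
  (4)(5) − (-1)(3) = 23
  (-1)(-5) − (0)(5) = 5
  (0)(-5) − (4)(-5) = 20
  (4)(3) − (4)(-5) = 32
Sum = 80, so (signed) Area = 80/2 = 40, |Area| = 40.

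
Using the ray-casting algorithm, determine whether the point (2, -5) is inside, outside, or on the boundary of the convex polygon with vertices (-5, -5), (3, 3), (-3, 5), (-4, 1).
The point (2, -5) lies strictly outside the polygon

Cast a horizontal ray to the right from the query point and count how many polygon edges it crosses (each edge strictly once or zero times, handled with the usual half-open convention). 
Parity of crossings → even ⇒ outside.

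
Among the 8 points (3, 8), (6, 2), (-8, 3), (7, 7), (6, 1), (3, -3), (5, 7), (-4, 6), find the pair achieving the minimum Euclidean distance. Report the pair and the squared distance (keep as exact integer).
Pair = ((6, 2), (6, 1)); squared distance = 1

Compute all C(8, 2) = 28 pairwise squared distances (x_i − x_j)² + (y_i − y_j)². The minimum is 1, attained by the pair ((6, 2), (6, 1)).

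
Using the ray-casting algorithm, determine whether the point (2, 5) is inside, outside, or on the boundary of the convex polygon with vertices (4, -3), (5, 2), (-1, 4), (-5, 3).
The point (2, 5) lies strictly outside the polygon

Cast a horizontal ray to the right from the query point and count how many polygon edges it crosses (each edge strictly once or zero times, handled with the usual half-open convention). 
Parity of crossings → even ⇒ outside.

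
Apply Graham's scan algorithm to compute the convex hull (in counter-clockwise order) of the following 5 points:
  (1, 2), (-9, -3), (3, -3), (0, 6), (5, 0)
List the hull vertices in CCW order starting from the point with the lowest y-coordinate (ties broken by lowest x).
Hull (CCW) = [(-9, -3), (3, -3), (5, 0), (0, 6)]

Graham scan procedure:
  1. Find the pivot p₀ = point with lowest y (tie → lowest x): (-9, -3).
  2. Sort the remaining points by polar angle around p₀.
  3. Walk through sorted points, maintaining a stack; pop the top while the last three entries make a non-left turn (cross product ≤ 0).
  4. Final stack is the convex hull in CCW order: (-9, -3), (3, -3), (5, 0), (0, 6).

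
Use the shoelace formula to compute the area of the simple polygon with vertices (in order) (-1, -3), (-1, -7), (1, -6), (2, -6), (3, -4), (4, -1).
Area = 33/2

Shoelace formula: Area = (1/2) |Σ_i (x_i · y_{i+1} − x_{i+1} · y_i)| (indices mod n). Compute each cross term:
  (-1)(-7) − (-1)(-3) = 4
  (-1)(-6) − (1)(-7) = 13
  (1)(-6) − (2)(-6) = 6
  (2)(-4) − (3)(-6) = 10
  (3)(-1) − (4)(-4) = 13
  (4)(-3) − (-1)(-1) = -13
Sum = 33, so (signed) Area = 33/2 = 33/2, |Area| = 33/2.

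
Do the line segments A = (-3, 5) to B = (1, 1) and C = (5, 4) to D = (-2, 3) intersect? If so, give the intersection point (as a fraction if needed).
Yes; intersection at (-9/8, 25/8) (t = 15/32 on AB, s = 7/8 on CD)

Parametrize AB as A + t(B − A) = (-3 + 4 t, 5 + -4 t) and CD as C + s(D − C) = (5 + -7 s, 4 + -1 s). Solve the linear system for (t, s). Determinant = 32 ≠ 0, so a unique intersection of the containing lines exists. Solution: t = 15/32, s = 7/8 — both in [0, 1], so the segments cross. Intersection point: (-9/8, 25/8).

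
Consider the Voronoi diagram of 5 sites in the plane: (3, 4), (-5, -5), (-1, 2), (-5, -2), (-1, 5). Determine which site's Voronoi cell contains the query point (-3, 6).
Nearest site = (-1, 5)

The Voronoi cell of site s contains exactly those query points closer to s than to any other site. Compute squared distances from q = (-3, 6) to each site:
  (-1 − -3)² + (5 − 6)² = 5
  (-1 − -3)² + (2 − 6)² = 20
  (3 − -3)² + (4 − 6)² = 40
  (-5 − -3)² + (-2 − 6)² = 68
  (-5 − -3)² + (-5 − 6)² = 125
Minimum is attained by (-1, 5), so q lies in its Voronoi cell.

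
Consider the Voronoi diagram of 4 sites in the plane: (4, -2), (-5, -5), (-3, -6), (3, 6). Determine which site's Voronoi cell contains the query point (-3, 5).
Nearest site = (3, 6)

The Voronoi cell of site s contains exactly those query points closer to s than to any other site. Compute squared distances from q = (-3, 5) to each site:
  (3 − -3)² + (6 − 5)² = 37
  (4 − -3)² + (-2 − 5)² = 98
  (-5 − -3)² + (-5 − 5)² = 104
  (-3 − -3)² + (-6 − 5)² = 121
Minimum is attained by (3, 6), so q lies in its Voronoi cell.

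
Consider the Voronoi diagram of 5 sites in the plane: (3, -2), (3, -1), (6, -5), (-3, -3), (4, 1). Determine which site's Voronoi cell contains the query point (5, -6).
Nearest site = (6, -5)

The Voronoi cell of site s contains exactly those query points closer to s than to any other site. Compute squared distances from q = (5, -6) to each site:
  (6 − 5)² + (-5 − -6)² = 2
  (3 − 5)² + (-2 − -6)² = 20
  (3 − 5)² + (-1 − -6)² = 29
  (4 − 5)² + (1 − -6)² = 50
  (-3 − 5)² + (-3 − -6)² = 73
Minimum is attained by (6, -5), so q lies in its Voronoi cell.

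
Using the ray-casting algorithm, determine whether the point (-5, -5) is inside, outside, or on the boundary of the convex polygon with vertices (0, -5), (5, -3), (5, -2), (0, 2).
The point (-5, -5) lies strictly outside the polygon

Cast a horizontal ray to the right from the query point and count how many polygon edges it crosses (each edge strictly once or zero times, handled with the usual half-open convention). 
Parity of crossings → even ⇒ outside.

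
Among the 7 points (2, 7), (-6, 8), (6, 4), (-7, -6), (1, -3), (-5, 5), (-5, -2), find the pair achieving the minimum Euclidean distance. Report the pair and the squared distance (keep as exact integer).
Pair = ((-6, 8), (-5, 5)); squared distance = 10

Compute all C(7, 2) = 21 pairwise squared distances (x_i − x_j)² + (y_i − y_j)². The minimum is 10, attained by the pair ((-6, 8), (-5, 5)).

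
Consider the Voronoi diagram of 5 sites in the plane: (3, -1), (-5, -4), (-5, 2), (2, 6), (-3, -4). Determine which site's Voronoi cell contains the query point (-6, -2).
Nearest site = (-5, -4)

The Voronoi cell of site s contains exactly those query points closer to s than to any other site. Compute squared distances from q = (-6, -2) to each site:
  (-5 − -6)² + (-4 − -2)² = 5
  (-3 − -6)² + (-4 − -2)² = 13
  (-5 − -6)² + (2 − -2)² = 17
  (3 − -6)² + (-1 − -2)² = 82
  (2 − -6)² + (6 − -2)² = 128
Minimum is attained by (-5, -4), so q lies in its Voronoi cell.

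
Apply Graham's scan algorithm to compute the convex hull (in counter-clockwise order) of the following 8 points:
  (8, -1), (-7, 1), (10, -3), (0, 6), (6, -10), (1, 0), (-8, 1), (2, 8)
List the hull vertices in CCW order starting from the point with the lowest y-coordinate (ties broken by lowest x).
Hull (CCW) = [(6, -10), (10, -3), (2, 8), (-8, 1)]

Graham scan procedure:
  1. Find the pivot p₀ = point with lowest y (tie → lowest x): (6, -10).
  2. Sort the remaining points by polar angle around p₀.
  3. Walk through sorted points, maintaining a stack; pop the top while the last three entries make a non-left turn (cross product ≤ 0).
  4. Final stack is the convex hull in CCW order: (6, -10), (10, -3), (2, 8), (-8, 1).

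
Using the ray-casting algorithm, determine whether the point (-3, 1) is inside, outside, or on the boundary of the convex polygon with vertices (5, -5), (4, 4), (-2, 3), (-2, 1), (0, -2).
The point (-3, 1) lies strictly outside the polygon

Cast a horizontal ray to the right from the query point and count how many polygon edges it crosses (each edge strictly once or zero times, handled with the usual half-open convention). 
Parity of crossings → even ⇒ outside.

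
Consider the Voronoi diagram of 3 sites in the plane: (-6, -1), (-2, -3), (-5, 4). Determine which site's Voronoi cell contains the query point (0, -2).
Nearest site = (-2, -3)

The Voronoi cell of site s contains exactly those query points closer to s than to any other site. Compute squared distances from q = (0, -2) to each site:
  (-2 − 0)² + (-3 − -2)² = 5
  (-6 − 0)² + (-1 − -2)² = 37
  (-5 − 0)² + (4 − -2)² = 61
Minimum is attained by (-2, -3), so q lies in its Voronoi cell.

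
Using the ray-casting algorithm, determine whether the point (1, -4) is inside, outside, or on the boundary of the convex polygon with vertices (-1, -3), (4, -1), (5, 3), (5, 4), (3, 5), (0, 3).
The point (1, -4) lies strictly outside the polygon

Cast a horizontal ray to the right from the query point and count how many polygon edges it crosses (each edge strictly once or zero times, handled with the usual half-open convention). 
Parity of crossings → even ⇒ outside.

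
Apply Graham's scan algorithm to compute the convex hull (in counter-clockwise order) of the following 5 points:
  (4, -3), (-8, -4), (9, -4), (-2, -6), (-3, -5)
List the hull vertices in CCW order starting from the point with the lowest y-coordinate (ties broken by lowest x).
Hull (CCW) = [(-2, -6), (9, -4), (4, -3), (-8, -4)]

Graham scan procedure:
  1. Find the pivot p₀ = point with lowest y (tie → lowest x): (-2, -6).
  2. Sort the remaining points by polar angle around p₀.
  3. Walk through sorted points, maintaining a stack; pop the top while the last three entries make a non-left turn (cross product ≤ 0).
  4. Final stack is the convex hull in CCW order: (-2, -6), (9, -4), (4, -3), (-8, -4).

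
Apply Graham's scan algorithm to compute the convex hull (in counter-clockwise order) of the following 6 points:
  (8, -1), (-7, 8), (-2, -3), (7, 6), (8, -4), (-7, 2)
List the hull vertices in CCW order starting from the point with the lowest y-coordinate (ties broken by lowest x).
Hull (CCW) = [(8, -4), (8, -1), (7, 6), (-7, 8), (-7, 2), (-2, -3)]

Graham scan procedure:
  1. Find the pivot p₀ = point with lowest y (tie → lowest x): (8, -4).
  2. Sort the remaining points by polar angle around p₀.
  3. Walk through sorted points, maintaining a stack; pop the top while the last three entries make a non-left turn (cross product ≤ 0).
  4. Final stack is the convex hull in CCW order: (8, -4), (8, -1), (7, 6), (-7, 8), (-7, 2), (-2, -3).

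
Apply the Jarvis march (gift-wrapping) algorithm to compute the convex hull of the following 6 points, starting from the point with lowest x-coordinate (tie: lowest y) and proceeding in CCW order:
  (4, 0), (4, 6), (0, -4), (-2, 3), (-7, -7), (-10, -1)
Hull (CCW) = [(-10, -1), (-7, -7), (0, -4), (4, 0), (4, 6)]

Jarvis march: at each step, from the current hull vertex p, select the next vertex q as the point such that every other point lies strictly to the left of (or on) the directed line p → q. (Equivalently: for every other point r, the cross product (q − p) × (r − p) ≥ 0.)
Starting point (lowest x, tie lowest y): (-10, -1). Wrap until returning to start. Resulting hull: (-10, -1), (-7, -7), (0, -4), (4, 0), (4, 6).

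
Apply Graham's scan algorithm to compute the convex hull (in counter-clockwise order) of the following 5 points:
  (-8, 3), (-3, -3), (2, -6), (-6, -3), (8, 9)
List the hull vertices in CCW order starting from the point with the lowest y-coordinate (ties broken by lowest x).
Hull (CCW) = [(2, -6), (8, 9), (-8, 3), (-6, -3)]

Graham scan procedure:
  1. Find the pivot p₀ = point with lowest y (tie → lowest x): (2, -6).
  2. Sort the remaining points by polar angle around p₀.
  3. Walk through sorted points, maintaining a stack; pop the top while the last three entries make a non-left turn (cross product ≤ 0).
  4. Final stack is the convex hull in CCW order: (2, -6), (8, 9), (-8, 3), (-6, -3).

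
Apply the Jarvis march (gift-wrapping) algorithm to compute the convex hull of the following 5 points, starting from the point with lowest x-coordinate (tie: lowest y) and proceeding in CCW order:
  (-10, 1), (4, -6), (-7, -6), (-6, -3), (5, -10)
Hull (CCW) = [(-10, 1), (-7, -6), (5, -10), (4, -6)]

Jarvis march: at each step, from the current hull vertex p, select the next vertex q as the point such that every other point lies strictly to the left of (or on) the directed line p → q. (Equivalently: for every other point r, the cross product (q − p) × (r − p) ≥ 0.)
Starting point (lowest x, tie lowest y): (-10, 1). Wrap until returning to start. Resulting hull: (-10, 1), (-7, -6), (5, -10), (4, -6).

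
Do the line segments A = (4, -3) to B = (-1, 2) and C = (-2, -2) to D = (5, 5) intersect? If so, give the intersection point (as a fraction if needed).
Yes; intersection at (1/2, 1/2) (t = 7/10 on AB, s = 5/14 on CD)

Parametrize AB as A + t(B − A) = (4 + -5 t, -3 + 5 t) and CD as C + s(D − C) = (-2 + 7 s, -2 + 7 s). Solve the linear system for (t, s). Determinant = 70 ≠ 0, so a unique intersection of the containing lines exists. Solution: t = 7/10, s = 5/14 — both in [0, 1], so the segments cross. Intersection point: (1/2, 1/2).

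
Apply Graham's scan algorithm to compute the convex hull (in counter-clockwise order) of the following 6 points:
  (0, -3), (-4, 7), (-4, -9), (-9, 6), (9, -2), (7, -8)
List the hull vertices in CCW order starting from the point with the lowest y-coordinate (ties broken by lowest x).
Hull (CCW) = [(-4, -9), (7, -8), (9, -2), (-4, 7), (-9, 6)]

Graham scan procedure:
  1. Find the pivot p₀ = point with lowest y (tie → lowest x): (-4, -9).
  2. Sort the remaining points by polar angle around p₀.
  3. Walk through sorted points, maintaining a stack; pop the top while the last three entries make a non-left turn (cross product ≤ 0).
  4. Final stack is the convex hull in CCW order: (-4, -9), (7, -8), (9, -2), (-4, 7), (-9, 6).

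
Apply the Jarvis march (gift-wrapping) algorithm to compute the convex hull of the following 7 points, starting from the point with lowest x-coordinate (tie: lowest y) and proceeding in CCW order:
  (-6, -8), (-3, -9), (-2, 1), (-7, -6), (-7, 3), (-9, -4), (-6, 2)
Hull (CCW) = [(-9, -4), (-6, -8), (-3, -9), (-2, 1), (-7, 3)]

Jarvis march: at each step, from the current hull vertex p, select the next vertex q as the point such that every other point lies strictly to the left of (or on) the directed line p → q. (Equivalently: for every other point r, the cross product (q − p) × (r − p) ≥ 0.)
Starting point (lowest x, tie lowest y): (-9, -4). Wrap until returning to start. Resulting hull: (-9, -4), (-6, -8), (-3, -9), (-2, 1), (-7, 3).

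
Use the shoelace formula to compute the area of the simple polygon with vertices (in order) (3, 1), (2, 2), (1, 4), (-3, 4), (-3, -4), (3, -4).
Area = 89/2

Shoelace formula: Area = (1/2) |Σ_i (x_i · y_{i+1} − x_{i+1} · y_i)| (indices mod n). Compute each cross term:
  (3)(2) − (2)(1) = 4
  (2)(4) − (1)(2) = 6
  (1)(4) − (-3)(4) = 16
  (-3)(-4) − (-3)(4) = 24
  (-3)(-4) − (3)(-4) = 24
  (3)(1) − (3)(-4) = 15
Sum = 89, so (signed) Area = 89/2 = 89/2, |Area| = 89/2.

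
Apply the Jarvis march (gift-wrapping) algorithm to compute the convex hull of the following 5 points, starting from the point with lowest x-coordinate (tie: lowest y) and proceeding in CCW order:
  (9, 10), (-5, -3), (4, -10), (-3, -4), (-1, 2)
Hull (CCW) = [(-5, -3), (4, -10), (9, 10), (-1, 2)]

Jarvis march: at each step, from the current hull vertex p, select the next vertex q as the point such that every other point lies strictly to the left of (or on) the directed line p → q. (Equivalently: for every other point r, the cross product (q − p) × (r − p) ≥ 0.)
Starting point (lowest x, tie lowest y): (-5, -3). Wrap until returning to start. Resulting hull: (-5, -3), (4, -10), (9, 10), (-1, 2).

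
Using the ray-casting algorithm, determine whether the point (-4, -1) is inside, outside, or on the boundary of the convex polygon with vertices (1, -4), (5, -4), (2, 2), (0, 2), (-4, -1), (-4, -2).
The point (-4, -1) lies on the polygon boundary

Boundary check: the query satisfies the collinearity and bounding-box conditions for some polygon edge, so it lies exactly on the boundary.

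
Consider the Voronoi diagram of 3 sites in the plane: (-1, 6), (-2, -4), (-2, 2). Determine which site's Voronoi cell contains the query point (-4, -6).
Nearest site = (-2, -4)

The Voronoi cell of site s contains exactly those query points closer to s than to any other site. Compute squared distances from q = (-4, -6) to each site:
  (-2 − -4)² + (-4 − -6)² = 8
  (-2 − -4)² + (2 − -6)² = 68
  (-1 − -4)² + (6 − -6)² = 153
Minimum is attained by (-2, -4), so q lies in its Voronoi cell.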